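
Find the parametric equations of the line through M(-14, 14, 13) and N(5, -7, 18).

Direction vector d = N - M = (5 + 14, -7 - 14, 18 - 13) = (19, -21, 5)
Parametric form r = M + t·d:
x = -14 + 19t, y = 14 - 21t, z = 13 + 5t

x = -14 + 19t, y = 14 - 21t, z = 13 + 5t


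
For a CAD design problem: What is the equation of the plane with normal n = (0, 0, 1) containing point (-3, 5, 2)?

The plane through P with normal n = (a, b, c) satisfies n·(r - P) = 0,
i.e. ax + by + cz = a·x₀ + b·y₀ + c·z₀.
d = 0·(-3) + 0·5 + 1·2
  = 0 + 0 + 2
  = 2
Equation: z = 2

z = 2


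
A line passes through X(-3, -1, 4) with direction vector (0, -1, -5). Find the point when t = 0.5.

P(t) = X + t·d
  = (-3 + 0·0.5, -1 + (-1)·0.5, 4 + (-5)·0.5)
  = (-3 + 0, -1 - 0.5, 4 - 2.5)
  = (-3, -1.5, 1.5)

(-3, -1.5, 1.5)


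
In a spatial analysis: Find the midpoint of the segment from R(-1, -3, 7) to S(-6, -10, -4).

M = ((x₁+x₂)/2, (y₁+y₂)/2, (z₁+z₂)/2)
  = ((-1 - 6)/2, (-3 - 10)/2, (7 - 4)/2)
  = (-7/2, -13/2, 3/2)
  = (-3.5, -6.5, 1.5)

(-3.5, -6.5, 1.5)


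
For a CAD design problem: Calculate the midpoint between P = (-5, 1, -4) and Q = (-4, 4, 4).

M = ((x₁+x₂)/2, (y₁+y₂)/2, (z₁+z₂)/2)
  = ((-5 - 4)/2, (1 + 4)/2, (-4 + 4)/2)
  = (-9/2, 5/2, 0/2)
  = (-4.5, 2.5, 0)

(-4.5, 2.5, 0)


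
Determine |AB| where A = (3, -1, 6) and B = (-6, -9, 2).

d = √[(x₂-x₁)² + (y₂-y₁)² + (z₂-z₁)²]
  = √[(-9)² + (-8)² + (-4)²]
  = √[81 + 64 + 16]
  = √161
  ≈ 12.69

12.69


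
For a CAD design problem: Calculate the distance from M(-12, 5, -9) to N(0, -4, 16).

d = √[(x₂-x₁)² + (y₂-y₁)² + (z₂-z₁)²]
  = √[12² + (-9)² + 25²]
  = √[144 + 81 + 625]
  = √850
  ≈ 29.15

29.15


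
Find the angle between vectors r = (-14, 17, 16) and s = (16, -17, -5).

r·s = (-14)·16 + 17·(-17) + 16·(-5) = -224 - 289 - 80 = -593
|r| = √((-14)² + 17² + 16²) = √741 ≈ 27.22
|s| = √(16² + (-17)² + (-5)²) = √570 ≈ 23.87
cos θ = (r·s)/(|r||s|) = -593/(27.22·23.87) ≈ -0.9124
θ = arccos(-0.9124) ≈ 155.8°

155.8°


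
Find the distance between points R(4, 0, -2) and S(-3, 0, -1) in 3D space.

d = √[(x₂-x₁)² + (y₂-y₁)² + (z₂-z₁)²]
  = √[(-7)² + 0² + 1²]
  = √[49 + 0 + 1]
  = √50
  ≈ 7.071

7.071


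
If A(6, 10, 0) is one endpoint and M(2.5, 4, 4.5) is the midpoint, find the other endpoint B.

B = 2M - A
  = (2·2.5 - 6, 2·4 - 10, 2·4.5 - 0)
  = (5 - 6, 8 - 10, 9 + 0)
  = (-1, -2, 9)

(-1, -2, 9)


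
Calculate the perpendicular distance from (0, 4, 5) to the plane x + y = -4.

distance = |a·x₀ + b·y₀ + c·z₀ - d| / √(a² + b² + c²)
  = |1·0 + 1·4 + 0·5 - (-4)| / √(1² + 1² + 0²)
  = |0 + 4 + 0 + 4| / √(1 + 1 + 0)
  = |8| / √2
  = 8 / 1.414
  ≈ 5.657

5.657


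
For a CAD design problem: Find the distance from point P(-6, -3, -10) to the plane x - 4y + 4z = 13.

distance = |a·x₀ + b·y₀ + c·z₀ - d| / √(a² + b² + c²)
  = |1·(-6) + (-4)·(-3) + 4·(-10) - 13| / √(1² + (-4)² + 4²)
  = |-6 + 12 - 40 - 13| / √(1 + 16 + 16)
  = |-47| / √33
  = 47 / 5.745
  ≈ 8.182

8.182


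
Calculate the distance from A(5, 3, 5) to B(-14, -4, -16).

d = √[(x₂-x₁)² + (y₂-y₁)² + (z₂-z₁)²]
  = √[(-19)² + (-7)² + (-21)²]
  = √[361 + 49 + 441]
  = √851
  ≈ 29.17

29.17


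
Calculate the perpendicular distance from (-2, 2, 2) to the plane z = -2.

distance = |a·x₀ + b·y₀ + c·z₀ - d| / √(a² + b² + c²)
  = |0·(-2) + 0·2 + 1·2 - (-2)| / √(0² + 0² + 1²)
  = |0 + 0 + 2 + 2| / √(0 + 0 + 1)
  = |4| / √1
  = 4 / 1
  ≈ 4

4


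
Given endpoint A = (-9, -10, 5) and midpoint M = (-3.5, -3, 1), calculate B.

B = 2M - A
  = (2·(-3.5) - (-9), 2·(-3) - (-10), 2·1 - 5)
  = (-7 + 9, -6 + 10, 2 - 5)
  = (2, 4, -3)

(2, 4, -3)


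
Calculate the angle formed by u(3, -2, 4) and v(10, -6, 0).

u·v = 3·10 + (-2)·(-6) + 4·0 = 30 + 12 + 0 = 42
|u| = √(3² + (-2)² + 4²) = √29 ≈ 5.385
|v| = √(10² + (-6)² + 0²) = √136 ≈ 11.66
cos θ = (u·v)/(|u||v|) = 42/(5.385·11.66) ≈ 0.6688
θ = arccos(0.6688) ≈ 48.03°

48.03°


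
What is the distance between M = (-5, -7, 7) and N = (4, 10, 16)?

d = √[(x₂-x₁)² + (y₂-y₁)² + (z₂-z₁)²]
  = √[9² + 17² + 9²]
  = √[81 + 289 + 81]
  = √451
  ≈ 21.24

21.24


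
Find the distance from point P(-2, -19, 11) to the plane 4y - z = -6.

distance = |a·x₀ + b·y₀ + c·z₀ - d| / √(a² + b² + c²)
  = |0·(-2) + 4·(-19) + (-1)·11 - (-6)| / √(0² + 4² + (-1)²)
  = |0 - 76 - 11 + 6| / √(0 + 16 + 1)
  = |-81| / √17
  = 81 / 4.123
  ≈ 19.65

19.65


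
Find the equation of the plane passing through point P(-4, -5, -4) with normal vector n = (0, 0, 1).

The plane through P with normal n = (a, b, c) satisfies n·(r - P) = 0,
i.e. ax + by + cz = a·x₀ + b·y₀ + c·z₀.
d = 0·(-4) + 0·(-5) + 1·(-4)
  = 0 + 0 - 4
  = -4
Equation: z = -4

z = -4


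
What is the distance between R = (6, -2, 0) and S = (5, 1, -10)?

d = √[(x₂-x₁)² + (y₂-y₁)² + (z₂-z₁)²]
  = √[(-1)² + 3² + (-10)²]
  = √[1 + 9 + 100]
  = √110
  ≈ 10.49

10.49


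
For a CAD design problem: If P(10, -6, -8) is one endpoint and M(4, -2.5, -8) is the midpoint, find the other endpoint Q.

Q = 2M - P
  = (2·4 - 10, 2·(-2.5) - (-6), 2·(-8) - (-8))
  = (8 - 10, -5 + 6, -16 + 8)
  = (-2, 1, -8)

(-2, 1, -8)


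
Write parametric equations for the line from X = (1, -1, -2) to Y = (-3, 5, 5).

Direction vector d = Y - X = (-3 - 1, 5 + 1, 5 + 2) = (-4, 6, 7)
Parametric form r = X + t·d:
x = 1 - 4t, y = -1 + 6t, z = -2 + 7t

x = 1 - 4t, y = -1 + 6t, z = -2 + 7t


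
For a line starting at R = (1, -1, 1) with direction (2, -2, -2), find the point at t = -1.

P(t) = R + t·d
  = (1 + 2·(-1), -1 + (-2)·(-1), 1 + (-2)·(-1))
  = (1 - 2, -1 + 2, 1 + 2)
  = (-1, 1, 3)

(-1, 1, 3)


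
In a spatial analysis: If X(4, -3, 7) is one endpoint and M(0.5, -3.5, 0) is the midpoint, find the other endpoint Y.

Y = 2M - X
  = (2·0.5 - 4, 2·(-3.5) - (-3), 2·0 - 7)
  = (1 - 4, -7 + 3, 0 - 7)
  = (-3, -4, -7)

(-3, -4, -7)


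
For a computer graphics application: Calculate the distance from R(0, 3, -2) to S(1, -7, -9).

d = √[(x₂-x₁)² + (y₂-y₁)² + (z₂-z₁)²]
  = √[1² + (-10)² + (-7)²]
  = √[1 + 100 + 49]
  = √150
  ≈ 12.25

12.25


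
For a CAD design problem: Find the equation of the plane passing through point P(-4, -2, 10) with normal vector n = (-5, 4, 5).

The plane through P with normal n = (a, b, c) satisfies n·(r - P) = 0,
i.e. ax + by + cz = a·x₀ + b·y₀ + c·z₀.
d = (-5)·(-4) + 4·(-2) + 5·10
  = 20 - 8 + 50
  = 62
Equation: -5x + 4y + 5z = 62

-5x + 4y + 5z = 62


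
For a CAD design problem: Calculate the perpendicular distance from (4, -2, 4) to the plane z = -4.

distance = |a·x₀ + b·y₀ + c·z₀ - d| / √(a² + b² + c²)
  = |0·4 + 0·(-2) + 1·4 - (-4)| / √(0² + 0² + 1²)
  = |0 + 0 + 4 + 4| / √(0 + 0 + 1)
  = |8| / √1
  = 8 / 1
  ≈ 8

8


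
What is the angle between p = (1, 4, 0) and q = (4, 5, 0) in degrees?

p·q = 1·4 + 4·5 + 0·0 = 4 + 20 + 0 = 24
|p| = √(1² + 4² + 0²) = √17 ≈ 4.123
|q| = √(4² + 5² + 0²) = √41 ≈ 6.403
cos θ = (p·q)/(|p||q|) = 24/(4.123·6.403) ≈ 0.9091
θ = arccos(0.9091) ≈ 24.62°

24.62°


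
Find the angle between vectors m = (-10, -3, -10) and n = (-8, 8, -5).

m·n = (-10)·(-8) + (-3)·8 + (-10)·(-5) = 80 - 24 + 50 = 106
|m| = √((-10)² + (-3)² + (-10)²) = √209 ≈ 14.46
|n| = √((-8)² + 8² + (-5)²) = √153 ≈ 12.37
cos θ = (m·n)/(|m||n|) = 106/(14.46·12.37) ≈ 0.5928
θ = arccos(0.5928) ≈ 53.65°

53.65°


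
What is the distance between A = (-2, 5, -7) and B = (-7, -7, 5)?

d = √[(x₂-x₁)² + (y₂-y₁)² + (z₂-z₁)²]
  = √[(-5)² + (-12)² + 12²]
  = √[25 + 144 + 144]
  = √313
  ≈ 17.69

17.69


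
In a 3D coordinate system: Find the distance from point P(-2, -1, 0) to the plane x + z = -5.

distance = |a·x₀ + b·y₀ + c·z₀ - d| / √(a² + b² + c²)
  = |1·(-2) + 0·(-1) + 1·0 - (-5)| / √(1² + 0² + 1²)
  = |-2 + 0 + 0 + 5| / √(1 + 0 + 1)
  = |3| / √2
  = 3 / 1.414
  ≈ 2.121

2.121


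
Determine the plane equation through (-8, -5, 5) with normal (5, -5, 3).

The plane through P with normal n = (a, b, c) satisfies n·(r - P) = 0,
i.e. ax + by + cz = a·x₀ + b·y₀ + c·z₀.
d = 5·(-8) + (-5)·(-5) + 3·5
  = -40 + 25 + 15
  = 0
Equation: 5x - 5y + 3z = 0

5x - 5y + 3z = 0


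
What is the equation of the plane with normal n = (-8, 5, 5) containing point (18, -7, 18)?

The plane through P with normal n = (a, b, c) satisfies n·(r - P) = 0,
i.e. ax + by + cz = a·x₀ + b·y₀ + c·z₀.
d = (-8)·18 + 5·(-7) + 5·18
  = -144 - 35 + 90
  = -89
Equation: -8x + 5y + 5z = -89

-8x + 5y + 5z = -89


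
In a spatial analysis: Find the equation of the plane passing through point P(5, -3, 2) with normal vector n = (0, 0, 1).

The plane through P with normal n = (a, b, c) satisfies n·(r - P) = 0,
i.e. ax + by + cz = a·x₀ + b·y₀ + c·z₀.
d = 0·5 + 0·(-3) + 1·2
  = 0 + 0 + 2
  = 2
Equation: z = 2

z = 2


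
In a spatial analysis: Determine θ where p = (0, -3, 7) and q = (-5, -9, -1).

p·q = 0·(-5) + (-3)·(-9) + 7·(-1) = 0 + 27 - 7 = 20
|p| = √(0² + (-3)² + 7²) = √58 ≈ 7.616
|q| = √((-5)² + (-9)² + (-1)²) = √107 ≈ 10.34
cos θ = (p·q)/(|p||q|) = 20/(7.616·10.34) ≈ 0.2539
θ = arccos(0.2539) ≈ 75.29°

75.29°


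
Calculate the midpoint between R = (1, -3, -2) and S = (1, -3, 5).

M = ((x₁+x₂)/2, (y₁+y₂)/2, (z₁+z₂)/2)
  = ((1 + 1)/2, (-3 - 3)/2, (-2 + 5)/2)
  = (2/2, -6/2, 3/2)
  = (1, -3, 1.5)

(1, -3, 1.5)


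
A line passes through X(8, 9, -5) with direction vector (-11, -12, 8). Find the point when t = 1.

P(t) = X + t·d
  = (8 + (-11)·1, 9 + (-12)·1, -5 + 8·1)
  = (8 - 11, 9 - 12, -5 + 8)
  = (-3, -3, 3)

(-3, -3, 3)


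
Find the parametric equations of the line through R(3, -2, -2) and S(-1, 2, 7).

Direction vector d = S - R = (-1 - 3, 2 + 2, 7 + 2) = (-4, 4, 9)
Parametric form r = R + t·d:
x = 3 - 4t, y = -2 + 4t, z = -2 + 9t

x = 3 - 4t, y = -2 + 4t, z = -2 + 9t


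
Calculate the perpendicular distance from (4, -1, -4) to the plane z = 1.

distance = |a·x₀ + b·y₀ + c·z₀ - d| / √(a² + b² + c²)
  = |0·4 + 0·(-1) + 1·(-4) - 1| / √(0² + 0² + 1²)
  = |0 + 0 - 4 - 1| / √(0 + 0 + 1)
  = |-5| / √1
  = 5 / 1
  ≈ 5

5


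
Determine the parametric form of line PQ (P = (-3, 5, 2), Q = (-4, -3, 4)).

Direction vector d = Q - P = (-4 + 3, -3 - 5, 4 - 2) = (-1, -8, 2)
Parametric form r = P + t·d:
x = -3 - t, y = 5 - 8t, z = 2 + 2t

x = -3 - t, y = 5 - 8t, z = 2 + 2t


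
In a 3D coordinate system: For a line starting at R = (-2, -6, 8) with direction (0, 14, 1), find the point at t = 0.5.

P(t) = R + t·d
  = (-2 + 0·0.5, -6 + 14·0.5, 8 + 1·0.5)
  = (-2 + 0, -6 + 7, 8 + 0.5)
  = (-2, 1, 8.5)

(-2, 1, 8.5)


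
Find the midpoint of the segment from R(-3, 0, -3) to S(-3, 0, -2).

M = ((x₁+x₂)/2, (y₁+y₂)/2, (z₁+z₂)/2)
  = ((-3 - 3)/2, (0 + 0)/2, (-3 - 2)/2)
  = (-6/2, 0/2, -5/2)
  = (-3, 0, -2.5)

(-3, 0, -2.5)


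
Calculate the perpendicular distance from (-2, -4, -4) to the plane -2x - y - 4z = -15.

distance = |a·x₀ + b·y₀ + c·z₀ - d| / √(a² + b² + c²)
  = |(-2)·(-2) + (-1)·(-4) + (-4)·(-4) - (-15)| / √((-2)² + (-1)² + (-4)²)
  = |4 + 4 + 16 + 15| / √(4 + 1 + 16)
  = |39| / √21
  = 39 / 4.583
  ≈ 8.51

8.51


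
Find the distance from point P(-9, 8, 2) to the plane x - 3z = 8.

distance = |a·x₀ + b·y₀ + c·z₀ - d| / √(a² + b² + c²)
  = |1·(-9) + 0·8 + (-3)·2 - 8| / √(1² + 0² + (-3)²)
  = |-9 + 0 - 6 - 8| / √(1 + 0 + 9)
  = |-23| / √10
  = 23 / 3.162
  ≈ 7.273

7.273


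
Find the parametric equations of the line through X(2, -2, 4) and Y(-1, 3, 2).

Direction vector d = Y - X = (-1 - 2, 3 + 2, 2 - 4) = (-3, 5, -2)
Parametric form r = X + t·d:
x = 2 - 3t, y = -2 + 5t, z = 4 - 2t

x = 2 - 3t, y = -2 + 5t, z = 4 - 2t


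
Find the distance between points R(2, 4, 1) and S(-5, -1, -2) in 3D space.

d = √[(x₂-x₁)² + (y₂-y₁)² + (z₂-z₁)²]
  = √[(-7)² + (-5)² + (-3)²]
  = √[49 + 25 + 9]
  = √83
  ≈ 9.11

9.11


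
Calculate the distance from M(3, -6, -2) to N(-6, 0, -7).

d = √[(x₂-x₁)² + (y₂-y₁)² + (z₂-z₁)²]
  = √[(-9)² + 6² + (-5)²]
  = √[81 + 36 + 25]
  = √142
  ≈ 11.92

11.92


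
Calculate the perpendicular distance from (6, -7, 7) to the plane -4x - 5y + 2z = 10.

distance = |a·x₀ + b·y₀ + c·z₀ - d| / √(a² + b² + c²)
  = |(-4)·6 + (-5)·(-7) + 2·7 - 10| / √((-4)² + (-5)² + 2²)
  = |-24 + 35 + 14 - 10| / √(16 + 25 + 4)
  = |15| / √45
  = 15 / 6.708
  ≈ 2.236

2.236


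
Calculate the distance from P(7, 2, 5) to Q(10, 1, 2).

d = √[(x₂-x₁)² + (y₂-y₁)² + (z₂-z₁)²]
  = √[3² + (-1)² + (-3)²]
  = √[9 + 1 + 9]
  = √19
  ≈ 4.359

4.359


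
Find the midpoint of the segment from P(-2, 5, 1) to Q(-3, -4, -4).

M = ((x₁+x₂)/2, (y₁+y₂)/2, (z₁+z₂)/2)
  = ((-2 - 3)/2, (5 - 4)/2, (1 - 4)/2)
  = (-5/2, 1/2, -3/2)
  = (-2.5, 0.5, -1.5)

(-2.5, 0.5, -1.5)


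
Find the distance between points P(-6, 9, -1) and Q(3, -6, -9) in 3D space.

d = √[(x₂-x₁)² + (y₂-y₁)² + (z₂-z₁)²]
  = √[9² + (-15)² + (-8)²]
  = √[81 + 225 + 64]
  = √370
  ≈ 19.24

19.24


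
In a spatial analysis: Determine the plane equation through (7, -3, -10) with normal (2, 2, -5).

The plane through P with normal n = (a, b, c) satisfies n·(r - P) = 0,
i.e. ax + by + cz = a·x₀ + b·y₀ + c·z₀.
d = 2·7 + 2·(-3) + (-5)·(-10)
  = 14 - 6 + 50
  = 58
Equation: 2x + 2y - 5z = 58

2x + 2y - 5z = 58


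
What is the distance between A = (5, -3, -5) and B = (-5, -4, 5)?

d = √[(x₂-x₁)² + (y₂-y₁)² + (z₂-z₁)²]
  = √[(-10)² + (-1)² + 10²]
  = √[100 + 1 + 100]
  = √201
  ≈ 14.18

14.18


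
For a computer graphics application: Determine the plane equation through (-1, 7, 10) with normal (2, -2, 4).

The plane through P with normal n = (a, b, c) satisfies n·(r - P) = 0,
i.e. ax + by + cz = a·x₀ + b·y₀ + c·z₀.
d = 2·(-1) + (-2)·7 + 4·10
  = -2 - 14 + 40
  = 24
Equation: 2x - 2y + 4z = 24

2x - 2y + 4z = 24


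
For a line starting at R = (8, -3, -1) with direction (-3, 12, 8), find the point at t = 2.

P(t) = R + t·d
  = (8 + (-3)·2, -3 + 12·2, -1 + 8·2)
  = (8 - 6, -3 + 24, -1 + 16)
  = (2, 21, 15)

(2, 21, 15)


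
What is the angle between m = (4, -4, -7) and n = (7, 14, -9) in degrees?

m·n = 4·7 + (-4)·14 + (-7)·(-9) = 28 - 56 + 63 = 35
|m| = √(4² + (-4)² + (-7)²) = √81 ≈ 9
|n| = √(7² + 14² + (-9)²) = √326 ≈ 18.06
cos θ = (m·n)/(|m||n|) = 35/(9·18.06) ≈ 0.2154
θ = arccos(0.2154) ≈ 77.56°

77.56°


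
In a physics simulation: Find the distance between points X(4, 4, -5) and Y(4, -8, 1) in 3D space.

d = √[(x₂-x₁)² + (y₂-y₁)² + (z₂-z₁)²]
  = √[0² + (-12)² + 6²]
  = √[0 + 144 + 36]
  = √180
  ≈ 13.42

13.42


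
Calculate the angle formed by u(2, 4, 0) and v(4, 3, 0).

u·v = 2·4 + 4·3 + 0·0 = 8 + 12 + 0 = 20
|u| = √(2² + 4² + 0²) = √20 ≈ 4.472
|v| = √(4² + 3² + 0²) = √25 ≈ 5
cos θ = (u·v)/(|u||v|) = 20/(4.472·5) ≈ 0.8944
θ = arccos(0.8944) ≈ 26.57°

26.57°


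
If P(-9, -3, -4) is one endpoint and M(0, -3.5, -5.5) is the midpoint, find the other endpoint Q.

Q = 2M - P
  = (2·0 - (-9), 2·(-3.5) - (-3), 2·(-5.5) - (-4))
  = (0 + 9, -7 + 3, -11 + 4)
  = (9, -4, -7)

(9, -4, -7)


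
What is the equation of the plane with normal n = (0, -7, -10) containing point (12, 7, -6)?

The plane through P with normal n = (a, b, c) satisfies n·(r - P) = 0,
i.e. ax + by + cz = a·x₀ + b·y₀ + c·z₀.
d = 0·12 + (-7)·7 + (-10)·(-6)
  = 0 - 49 + 60
  = 11
Equation: -7y - 10z = 11

-7y - 10z = 11


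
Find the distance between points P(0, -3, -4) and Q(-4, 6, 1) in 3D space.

d = √[(x₂-x₁)² + (y₂-y₁)² + (z₂-z₁)²]
  = √[(-4)² + 9² + 5²]
  = √[16 + 81 + 25]
  = √122
  ≈ 11.05

11.05


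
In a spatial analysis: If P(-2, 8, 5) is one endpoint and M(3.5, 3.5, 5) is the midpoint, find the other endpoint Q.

Q = 2M - P
  = (2·3.5 - (-2), 2·3.5 - 8, 2·5 - 5)
  = (7 + 2, 7 - 8, 10 - 5)
  = (9, -1, 5)

(9, -1, 5)


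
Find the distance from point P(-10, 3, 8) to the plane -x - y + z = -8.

distance = |a·x₀ + b·y₀ + c·z₀ - d| / √(a² + b² + c²)
  = |(-1)·(-10) + (-1)·3 + 1·8 - (-8)| / √((-1)² + (-1)² + 1²)
  = |10 - 3 + 8 + 8| / √(1 + 1 + 1)
  = |23| / √3
  = 23 / 1.732
  ≈ 13.28

13.28


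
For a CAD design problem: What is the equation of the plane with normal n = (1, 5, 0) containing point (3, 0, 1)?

The plane through P with normal n = (a, b, c) satisfies n·(r - P) = 0,
i.e. ax + by + cz = a·x₀ + b·y₀ + c·z₀.
d = 1·3 + 5·0 + 0·1
  = 3 + 0 + 0
  = 3
Equation: x + 5y = 3

x + 5y = 3


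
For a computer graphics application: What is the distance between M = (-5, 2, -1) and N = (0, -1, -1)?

d = √[(x₂-x₁)² + (y₂-y₁)² + (z₂-z₁)²]
  = √[5² + (-3)² + 0²]
  = √[25 + 9 + 0]
  = √34
  ≈ 5.831

5.831


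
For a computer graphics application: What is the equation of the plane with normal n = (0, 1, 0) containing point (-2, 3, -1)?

The plane through P with normal n = (a, b, c) satisfies n·(r - P) = 0,
i.e. ax + by + cz = a·x₀ + b·y₀ + c·z₀.
d = 0·(-2) + 1·3 + 0·(-1)
  = 0 + 3 + 0
  = 3
Equation: y = 3

y = 3


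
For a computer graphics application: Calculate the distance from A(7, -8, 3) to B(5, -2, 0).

d = √[(x₂-x₁)² + (y₂-y₁)² + (z₂-z₁)²]
  = √[(-2)² + 6² + (-3)²]
  = √[4 + 36 + 9]
  = √49
  ≈ 7

7


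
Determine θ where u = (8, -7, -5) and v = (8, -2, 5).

u·v = 8·8 + (-7)·(-2) + (-5)·5 = 64 + 14 - 25 = 53
|u| = √(8² + (-7)² + (-5)²) = √138 ≈ 11.75
|v| = √(8² + (-2)² + 5²) = √93 ≈ 9.644
cos θ = (u·v)/(|u||v|) = 53/(11.75·9.644) ≈ 0.4678
θ = arccos(0.4678) ≈ 62.11°

62.11°


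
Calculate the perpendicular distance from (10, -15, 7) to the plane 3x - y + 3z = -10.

distance = |a·x₀ + b·y₀ + c·z₀ - d| / √(a² + b² + c²)
  = |3·10 + (-1)·(-15) + 3·7 - (-10)| / √(3² + (-1)² + 3²)
  = |30 + 15 + 21 + 10| / √(9 + 1 + 9)
  = |76| / √19
  = 76 / 4.359
  ≈ 17.44

17.44


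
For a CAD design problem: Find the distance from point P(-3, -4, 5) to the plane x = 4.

distance = |a·x₀ + b·y₀ + c·z₀ - d| / √(a² + b² + c²)
  = |1·(-3) + 0·(-4) + 0·5 - 4| / √(1² + 0² + 0²)
  = |-3 + 0 + 0 - 4| / √(1 + 0 + 0)
  = |-7| / √1
  = 7 / 1
  ≈ 7

7


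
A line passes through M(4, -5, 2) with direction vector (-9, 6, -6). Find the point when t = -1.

P(t) = M + t·d
  = (4 + (-9)·(-1), -5 + 6·(-1), 2 + (-6)·(-1))
  = (4 + 9, -5 - 6, 2 + 6)
  = (13, -11, 8)

(13, -11, 8)


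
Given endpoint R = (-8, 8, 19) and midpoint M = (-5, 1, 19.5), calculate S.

S = 2M - R
  = (2·(-5) - (-8), 2·1 - 8, 2·19.5 - 19)
  = (-10 + 8, 2 - 8, 39 - 19)
  = (-2, -6, 20)

(-2, -6, 20)


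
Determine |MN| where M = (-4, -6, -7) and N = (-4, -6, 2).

d = √[(x₂-x₁)² + (y₂-y₁)² + (z₂-z₁)²]
  = √[0² + 0² + 9²]
  = √[0 + 0 + 81]
  = √81
  ≈ 9

9


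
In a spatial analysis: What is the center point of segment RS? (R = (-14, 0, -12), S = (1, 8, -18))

M = ((x₁+x₂)/2, (y₁+y₂)/2, (z₁+z₂)/2)
  = ((-14 + 1)/2, (0 + 8)/2, (-12 - 18)/2)
  = (-13/2, 8/2, -30/2)
  = (-6.5, 4, -15)

(-6.5, 4, -15)


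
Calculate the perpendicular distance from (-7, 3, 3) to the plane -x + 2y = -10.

distance = |a·x₀ + b·y₀ + c·z₀ - d| / √(a² + b² + c²)
  = |(-1)·(-7) + 2·3 + 0·3 - (-10)| / √((-1)² + 2² + 0²)
  = |7 + 6 + 0 + 10| / √(1 + 4 + 0)
  = |23| / √5
  = 23 / 2.236
  ≈ 10.29

10.29


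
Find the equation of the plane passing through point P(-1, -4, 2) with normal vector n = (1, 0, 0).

The plane through P with normal n = (a, b, c) satisfies n·(r - P) = 0,
i.e. ax + by + cz = a·x₀ + b·y₀ + c·z₀.
d = 1·(-1) + 0·(-4) + 0·2
  = -1 + 0 + 0
  = -1
Equation: x = -1

x = -1


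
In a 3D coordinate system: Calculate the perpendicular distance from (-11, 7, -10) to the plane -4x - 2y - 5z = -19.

distance = |a·x₀ + b·y₀ + c·z₀ - d| / √(a² + b² + c²)
  = |(-4)·(-11) + (-2)·7 + (-5)·(-10) - (-19)| / √((-4)² + (-2)² + (-5)²)
  = |44 - 14 + 50 + 19| / √(16 + 4 + 25)
  = |99| / √45
  = 99 / 6.708
  ≈ 14.76

14.76


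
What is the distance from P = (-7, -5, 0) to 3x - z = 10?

distance = |a·x₀ + b·y₀ + c·z₀ - d| / √(a² + b² + c²)
  = |3·(-7) + 0·(-5) + (-1)·0 - 10| / √(3² + 0² + (-1)²)
  = |-21 + 0 + 0 - 10| / √(9 + 0 + 1)
  = |-31| / √10
  = 31 / 3.162
  ≈ 9.803

9.803


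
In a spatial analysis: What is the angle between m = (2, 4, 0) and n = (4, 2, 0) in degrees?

m·n = 2·4 + 4·2 + 0·0 = 8 + 8 + 0 = 16
|m| = √(2² + 4² + 0²) = √20 ≈ 4.472
|n| = √(4² + 2² + 0²) = √20 ≈ 4.472
cos θ = (m·n)/(|m||n|) = 16/(4.472·4.472) ≈ 0.8
θ = arccos(0.8) ≈ 36.87°

36.87°


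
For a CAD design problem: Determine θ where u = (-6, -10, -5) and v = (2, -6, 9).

u·v = (-6)·2 + (-10)·(-6) + (-5)·9 = -12 + 60 - 45 = 3
|u| = √((-6)² + (-10)² + (-5)²) = √161 ≈ 12.69
|v| = √(2² + (-6)² + 9²) = √121 ≈ 11
cos θ = (u·v)/(|u||v|) = 3/(12.69·11) ≈ 0.02149
θ = arccos(0.02149) ≈ 88.77°

88.77°


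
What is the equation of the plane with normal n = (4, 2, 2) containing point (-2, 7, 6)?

The plane through P with normal n = (a, b, c) satisfies n·(r - P) = 0,
i.e. ax + by + cz = a·x₀ + b·y₀ + c·z₀.
d = 4·(-2) + 2·7 + 2·6
  = -8 + 14 + 12
  = 18
Equation: 4x + 2y + 2z = 18

4x + 2y + 2z = 18


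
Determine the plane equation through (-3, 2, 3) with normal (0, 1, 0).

The plane through P with normal n = (a, b, c) satisfies n·(r - P) = 0,
i.e. ax + by + cz = a·x₀ + b·y₀ + c·z₀.
d = 0·(-3) + 1·2 + 0·3
  = 0 + 2 + 0
  = 2
Equation: y = 2

y = 2


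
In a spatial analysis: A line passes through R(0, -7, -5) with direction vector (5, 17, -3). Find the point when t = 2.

P(t) = R + t·d
  = (0 + 5·2, -7 + 17·2, -5 + (-3)·2)
  = (0 + 10, -7 + 34, -5 - 6)
  = (10, 27, -11)

(10, 27, -11)


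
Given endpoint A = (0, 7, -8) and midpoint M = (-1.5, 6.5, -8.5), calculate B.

B = 2M - A
  = (2·(-1.5) - 0, 2·6.5 - 7, 2·(-8.5) - (-8))
  = (-3 + 0, 13 - 7, -17 + 8)
  = (-3, 6, -9)

(-3, 6, -9)


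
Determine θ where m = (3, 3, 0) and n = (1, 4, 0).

m·n = 3·1 + 3·4 + 0·0 = 3 + 12 + 0 = 15
|m| = √(3² + 3² + 0²) = √18 ≈ 4.243
|n| = √(1² + 4² + 0²) = √17 ≈ 4.123
cos θ = (m·n)/(|m||n|) = 15/(4.243·4.123) ≈ 0.8575
θ = arccos(0.8575) ≈ 30.96°

30.96°


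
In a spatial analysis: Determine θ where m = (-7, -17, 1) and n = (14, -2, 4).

m·n = (-7)·14 + (-17)·(-2) + 1·4 = -98 + 34 + 4 = -60
|m| = √((-7)² + (-17)² + 1²) = √339 ≈ 18.41
|n| = √(14² + (-2)² + 4²) = √216 ≈ 14.7
cos θ = (m·n)/(|m||n|) = -60/(18.41·14.7) ≈ -0.2217
θ = arccos(-0.2217) ≈ 102.8°

102.8°


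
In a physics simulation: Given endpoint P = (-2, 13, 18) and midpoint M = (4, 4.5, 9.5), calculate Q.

Q = 2M - P
  = (2·4 - (-2), 2·4.5 - 13, 2·9.5 - 18)
  = (8 + 2, 9 - 13, 19 - 18)
  = (10, -4, 1)

(10, -4, 1)


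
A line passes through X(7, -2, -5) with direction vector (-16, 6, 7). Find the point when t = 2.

P(t) = X + t·d
  = (7 + (-16)·2, -2 + 6·2, -5 + 7·2)
  = (7 - 32, -2 + 12, -5 + 14)
  = (-25, 10, 9)

(-25, 10, 9)


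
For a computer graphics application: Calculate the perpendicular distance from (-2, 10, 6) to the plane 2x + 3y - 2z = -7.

distance = |a·x₀ + b·y₀ + c·z₀ - d| / √(a² + b² + c²)
  = |2·(-2) + 3·10 + (-2)·6 - (-7)| / √(2² + 3² + (-2)²)
  = |-4 + 30 - 12 + 7| / √(4 + 9 + 4)
  = |21| / √17
  = 21 / 4.123
  ≈ 5.093

5.093


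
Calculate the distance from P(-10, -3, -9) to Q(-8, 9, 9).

d = √[(x₂-x₁)² + (y₂-y₁)² + (z₂-z₁)²]
  = √[2² + 12² + 18²]
  = √[4 + 144 + 324]
  = √472
  ≈ 21.73

21.73


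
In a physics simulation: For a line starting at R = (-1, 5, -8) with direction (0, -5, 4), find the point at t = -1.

P(t) = R + t·d
  = (-1 + 0·(-1), 5 + (-5)·(-1), -8 + 4·(-1))
  = (-1 + 0, 5 + 5, -8 - 4)
  = (-1, 10, -12)

(-1, 10, -12)


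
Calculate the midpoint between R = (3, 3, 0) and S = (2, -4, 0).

M = ((x₁+x₂)/2, (y₁+y₂)/2, (z₁+z₂)/2)
  = ((3 + 2)/2, (3 - 4)/2, (0 + 0)/2)
  = (5/2, -1/2, 0/2)
  = (2.5, -0.5, 0)

(2.5, -0.5, 0)


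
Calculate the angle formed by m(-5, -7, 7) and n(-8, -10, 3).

m·n = (-5)·(-8) + (-7)·(-10) + 7·3 = 40 + 70 + 21 = 131
|m| = √((-5)² + (-7)² + 7²) = √123 ≈ 11.09
|n| = √((-8)² + (-10)² + 3²) = √173 ≈ 13.15
cos θ = (m·n)/(|m||n|) = 131/(11.09·13.15) ≈ 0.898
θ = arccos(0.898) ≈ 26.1°

26.1°


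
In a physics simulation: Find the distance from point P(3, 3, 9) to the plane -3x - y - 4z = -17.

distance = |a·x₀ + b·y₀ + c·z₀ - d| / √(a² + b² + c²)
  = |(-3)·3 + (-1)·3 + (-4)·9 - (-17)| / √((-3)² + (-1)² + (-4)²)
  = |-9 - 3 - 36 + 17| / √(9 + 1 + 16)
  = |-31| / √26
  = 31 / 5.099
  ≈ 6.08

6.08


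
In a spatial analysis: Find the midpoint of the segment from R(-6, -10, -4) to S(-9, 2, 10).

M = ((x₁+x₂)/2, (y₁+y₂)/2, (z₁+z₂)/2)
  = ((-6 - 9)/2, (-10 + 2)/2, (-4 + 10)/2)
  = (-15/2, -8/2, 6/2)
  = (-7.5, -4, 3)

(-7.5, -4, 3)


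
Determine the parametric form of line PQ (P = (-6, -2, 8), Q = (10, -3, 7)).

Direction vector d = Q - P = (10 + 6, -3 + 2, 7 - 8) = (16, -1, -1)
Parametric form r = P + t·d:
x = -6 + 16t, y = -2 - t, z = 8 - t

x = -6 + 16t, y = -2 - t, z = 8 - t


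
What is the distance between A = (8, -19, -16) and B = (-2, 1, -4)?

d = √[(x₂-x₁)² + (y₂-y₁)² + (z₂-z₁)²]
  = √[(-10)² + 20² + 12²]
  = √[100 + 400 + 144]
  = √644
  ≈ 25.38

25.38


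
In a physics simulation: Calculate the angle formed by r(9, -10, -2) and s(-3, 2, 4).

r·s = 9·(-3) + (-10)·2 + (-2)·4 = -27 - 20 - 8 = -55
|r| = √(9² + (-10)² + (-2)²) = √185 ≈ 13.6
|s| = √((-3)² + 2² + 4²) = √29 ≈ 5.385
cos θ = (r·s)/(|r||s|) = -55/(13.6·5.385) ≈ -0.7509
θ = arccos(-0.7509) ≈ 138.7°

138.7°


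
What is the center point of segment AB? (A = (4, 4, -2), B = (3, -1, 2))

M = ((x₁+x₂)/2, (y₁+y₂)/2, (z₁+z₂)/2)
  = ((4 + 3)/2, (4 - 1)/2, (-2 + 2)/2)
  = (7/2, 3/2, 0/2)
  = (3.5, 1.5, 0)

(3.5, 1.5, 0)


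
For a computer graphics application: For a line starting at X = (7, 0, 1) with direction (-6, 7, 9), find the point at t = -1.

P(t) = X + t·d
  = (7 + (-6)·(-1), 0 + 7·(-1), 1 + 9·(-1))
  = (7 + 6, 0 - 7, 1 - 9)
  = (13, -7, -8)

(13, -7, -8)


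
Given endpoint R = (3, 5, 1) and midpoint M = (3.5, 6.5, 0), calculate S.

S = 2M - R
  = (2·3.5 - 3, 2·6.5 - 5, 2·0 - 1)
  = (7 - 3, 13 - 5, 0 - 1)
  = (4, 8, -1)

(4, 8, -1)


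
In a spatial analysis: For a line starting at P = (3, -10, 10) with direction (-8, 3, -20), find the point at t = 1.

P(t) = P + t·d
  = (3 + (-8)·1, -10 + 3·1, 10 + (-20)·1)
  = (3 - 8, -10 + 3, 10 - 20)
  = (-5, -7, -10)

(-5, -7, -10)


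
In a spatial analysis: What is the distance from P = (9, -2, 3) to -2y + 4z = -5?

distance = |a·x₀ + b·y₀ + c·z₀ - d| / √(a² + b² + c²)
  = |0·9 + (-2)·(-2) + 4·3 - (-5)| / √(0² + (-2)² + 4²)
  = |0 + 4 + 12 + 5| / √(0 + 4 + 16)
  = |21| / √20
  = 21 / 4.472
  ≈ 4.696

4.696


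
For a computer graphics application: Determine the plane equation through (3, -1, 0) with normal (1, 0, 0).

The plane through P with normal n = (a, b, c) satisfies n·(r - P) = 0,
i.e. ax + by + cz = a·x₀ + b·y₀ + c·z₀.
d = 1·3 + 0·(-1) + 0·0
  = 3 + 0 + 0
  = 3
Equation: x = 3

x = 3


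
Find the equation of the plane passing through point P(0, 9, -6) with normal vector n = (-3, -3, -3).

The plane through P with normal n = (a, b, c) satisfies n·(r - P) = 0,
i.e. ax + by + cz = a·x₀ + b·y₀ + c·z₀.
d = (-3)·0 + (-3)·9 + (-3)·(-6)
  = 0 - 27 + 18
  = -9
Equation: -3x - 3y - 3z = -9

-3x - 3y - 3z = -9


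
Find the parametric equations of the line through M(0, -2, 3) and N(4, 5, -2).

Direction vector d = N - M = (4 + 0, 5 + 2, -2 - 3) = (4, 7, -5)
Parametric form r = M + t·d:
x = 0 + 4t, y = -2 + 7t, z = 3 - 5t

x = 0 + 4t, y = -2 + 7t, z = 3 - 5t


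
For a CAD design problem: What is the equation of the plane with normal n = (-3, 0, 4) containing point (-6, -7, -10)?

The plane through P with normal n = (a, b, c) satisfies n·(r - P) = 0,
i.e. ax + by + cz = a·x₀ + b·y₀ + c·z₀.
d = (-3)·(-6) + 0·(-7) + 4·(-10)
  = 18 + 0 - 40
  = -22
Equation: -3x + 4z = -22

-3x + 4z = -22


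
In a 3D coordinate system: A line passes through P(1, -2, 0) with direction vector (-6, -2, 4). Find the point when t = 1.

P(t) = P + t·d
  = (1 + (-6)·1, -2 + (-2)·1, 0 + 4·1)
  = (1 - 6, -2 - 2, 0 + 4)
  = (-5, -4, 4)

(-5, -4, 4)


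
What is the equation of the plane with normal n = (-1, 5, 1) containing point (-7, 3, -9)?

The plane through P with normal n = (a, b, c) satisfies n·(r - P) = 0,
i.e. ax + by + cz = a·x₀ + b·y₀ + c·z₀.
d = (-1)·(-7) + 5·3 + 1·(-9)
  = 7 + 15 - 9
  = 13
Equation: -x + 5y + z = 13

-x + 5y + z = 13


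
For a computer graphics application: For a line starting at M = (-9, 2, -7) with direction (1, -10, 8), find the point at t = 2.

P(t) = M + t·d
  = (-9 + 1·2, 2 + (-10)·2, -7 + 8·2)
  = (-9 + 2, 2 - 20, -7 + 16)
  = (-7, -18, 9)

(-7, -18, 9)


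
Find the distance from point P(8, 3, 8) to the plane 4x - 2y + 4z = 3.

distance = |a·x₀ + b·y₀ + c·z₀ - d| / √(a² + b² + c²)
  = |4·8 + (-2)·3 + 4·8 - 3| / √(4² + (-2)² + 4²)
  = |32 - 6 + 32 - 3| / √(16 + 4 + 16)
  = |55| / √36
  = 55 / 6
  ≈ 9.167

9.167


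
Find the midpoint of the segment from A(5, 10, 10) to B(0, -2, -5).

M = ((x₁+x₂)/2, (y₁+y₂)/2, (z₁+z₂)/2)
  = ((5 + 0)/2, (10 - 2)/2, (10 - 5)/2)
  = (5/2, 8/2, 5/2)
  = (2.5, 4, 2.5)

(2.5, 4, 2.5)


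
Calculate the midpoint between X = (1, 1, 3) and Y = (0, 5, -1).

M = ((x₁+x₂)/2, (y₁+y₂)/2, (z₁+z₂)/2)
  = ((1 + 0)/2, (1 + 5)/2, (3 - 1)/2)
  = (1/2, 6/2, 2/2)
  = (0.5, 3, 1)

(0.5, 3, 1)


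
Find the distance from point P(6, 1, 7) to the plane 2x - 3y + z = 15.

distance = |a·x₀ + b·y₀ + c·z₀ - d| / √(a² + b² + c²)
  = |2·6 + (-3)·1 + 1·7 - 15| / √(2² + (-3)² + 1²)
  = |12 - 3 + 7 - 15| / √(4 + 9 + 1)
  = |1| / √14
  = 1 / 3.742
  ≈ 0.2673

0.2673


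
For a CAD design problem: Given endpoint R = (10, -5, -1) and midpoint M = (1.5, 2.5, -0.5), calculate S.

S = 2M - R
  = (2·1.5 - 10, 2·2.5 - (-5), 2·(-0.5) - (-1))
  = (3 - 10, 5 + 5, -1 + 1)
  = (-7, 10, 0)

(-7, 10, 0)


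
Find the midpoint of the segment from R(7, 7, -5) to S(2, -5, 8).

M = ((x₁+x₂)/2, (y₁+y₂)/2, (z₁+z₂)/2)
  = ((7 + 2)/2, (7 - 5)/2, (-5 + 8)/2)
  = (9/2, 2/2, 3/2)
  = (4.5, 1, 1.5)

(4.5, 1, 1.5)


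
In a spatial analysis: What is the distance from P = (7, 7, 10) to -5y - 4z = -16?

distance = |a·x₀ + b·y₀ + c·z₀ - d| / √(a² + b² + c²)
  = |0·7 + (-5)·7 + (-4)·10 - (-16)| / √(0² + (-5)² + (-4)²)
  = |0 - 35 - 40 + 16| / √(0 + 25 + 16)
  = |-59| / √41
  = 59 / 6.403
  ≈ 9.214

9.214


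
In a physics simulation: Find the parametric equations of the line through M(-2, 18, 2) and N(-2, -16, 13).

Direction vector d = N - M = (-2 + 2, -16 - 18, 13 - 2) = (0, -34, 11)
Parametric form r = M + t·d:
x = -2, y = 18 - 34t, z = 2 + 11t

x = -2, y = 18 - 34t, z = 2 + 11t


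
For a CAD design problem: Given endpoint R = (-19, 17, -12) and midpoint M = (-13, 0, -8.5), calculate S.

S = 2M - R
  = (2·(-13) - (-19), 2·0 - 17, 2·(-8.5) - (-12))
  = (-26 + 19, 0 - 17, -17 + 12)
  = (-7, -17, -5)

(-7, -17, -5)


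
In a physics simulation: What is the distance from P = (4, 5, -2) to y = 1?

distance = |a·x₀ + b·y₀ + c·z₀ - d| / √(a² + b² + c²)
  = |0·4 + 1·5 + 0·(-2) - 1| / √(0² + 1² + 0²)
  = |0 + 5 + 0 - 1| / √(0 + 1 + 0)
  = |4| / √1
  = 4 / 1
  ≈ 4

4


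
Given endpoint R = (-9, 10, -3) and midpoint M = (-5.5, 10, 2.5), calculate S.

S = 2M - R
  = (2·(-5.5) - (-9), 2·10 - 10, 2·2.5 - (-3))
  = (-11 + 9, 20 - 10, 5 + 3)
  = (-2, 10, 8)

(-2, 10, 8)


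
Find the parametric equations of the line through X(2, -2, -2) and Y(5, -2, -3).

Direction vector d = Y - X = (5 - 2, -2 + 2, -3 + 2) = (3, 0, -1)
Parametric form r = X + t·d:
x = 2 + 3t, y = -2, z = -2 - t

x = 2 + 3t, y = -2, z = -2 - t


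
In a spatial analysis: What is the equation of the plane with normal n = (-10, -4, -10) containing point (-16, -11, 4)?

The plane through P with normal n = (a, b, c) satisfies n·(r - P) = 0,
i.e. ax + by + cz = a·x₀ + b·y₀ + c·z₀.
d = (-10)·(-16) + (-4)·(-11) + (-10)·4
  = 160 + 44 - 40
  = 164
Equation: -10x - 4y - 10z = 164

-10x - 4y - 10z = 164


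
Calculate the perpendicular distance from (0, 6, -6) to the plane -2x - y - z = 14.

distance = |a·x₀ + b·y₀ + c·z₀ - d| / √(a² + b² + c²)
  = |(-2)·0 + (-1)·6 + (-1)·(-6) - 14| / √((-2)² + (-1)² + (-1)²)
  = |0 - 6 + 6 - 14| / √(4 + 1 + 1)
  = |-14| / √6
  = 14 / 2.449
  ≈ 5.715

5.715


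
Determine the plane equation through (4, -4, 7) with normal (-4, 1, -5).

The plane through P with normal n = (a, b, c) satisfies n·(r - P) = 0,
i.e. ax + by + cz = a·x₀ + b·y₀ + c·z₀.
d = (-4)·4 + 1·(-4) + (-5)·7
  = -16 - 4 - 35
  = -55
Equation: -4x + y - 5z = -55

-4x + y - 5z = -55


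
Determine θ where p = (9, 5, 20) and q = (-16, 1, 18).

p·q = 9·(-16) + 5·1 + 20·18 = -144 + 5 + 360 = 221
|p| = √(9² + 5² + 20²) = √506 ≈ 22.49
|q| = √((-16)² + 1² + 18²) = √581 ≈ 24.1
cos θ = (p·q)/(|p||q|) = 221/(22.49·24.1) ≈ 0.4076
θ = arccos(0.4076) ≈ 65.95°

65.95°


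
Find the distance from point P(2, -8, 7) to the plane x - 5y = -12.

distance = |a·x₀ + b·y₀ + c·z₀ - d| / √(a² + b² + c²)
  = |1·2 + (-5)·(-8) + 0·7 - (-12)| / √(1² + (-5)² + 0²)
  = |2 + 40 + 0 + 12| / √(1 + 25 + 0)
  = |54| / √26
  = 54 / 5.099
  ≈ 10.59

10.59


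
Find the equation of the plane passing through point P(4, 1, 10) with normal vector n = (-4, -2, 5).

The plane through P with normal n = (a, b, c) satisfies n·(r - P) = 0,
i.e. ax + by + cz = a·x₀ + b·y₀ + c·z₀.
d = (-4)·4 + (-2)·1 + 5·10
  = -16 - 2 + 50
  = 32
Equation: -4x - 2y + 5z = 32

-4x - 2y + 5z = 32


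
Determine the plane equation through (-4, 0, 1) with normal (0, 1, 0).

The plane through P with normal n = (a, b, c) satisfies n·(r - P) = 0,
i.e. ax + by + cz = a·x₀ + b·y₀ + c·z₀.
d = 0·(-4) + 1·0 + 0·1
  = 0 + 0 + 0
  = 0
Equation: y = 0

y = 0


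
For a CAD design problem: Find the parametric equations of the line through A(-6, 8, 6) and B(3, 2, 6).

Direction vector d = B - A = (3 + 6, 2 - 8, 6 - 6) = (9, -6, 0)
Parametric form r = A + t·d:
x = -6 + 9t, y = 8 - 6t, z = 6

x = -6 + 9t, y = 8 - 6t, z = 6


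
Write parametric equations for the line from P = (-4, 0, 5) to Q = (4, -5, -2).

Direction vector d = Q - P = (4 + 4, -5 + 0, -2 - 5) = (8, -5, -7)
Parametric form r = P + t·d:
x = -4 + 8t, y = 0 - 5t, z = 5 - 7t

x = -4 + 8t, y = 0 - 5t, z = 5 - 7t


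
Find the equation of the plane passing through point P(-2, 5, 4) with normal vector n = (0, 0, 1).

The plane through P with normal n = (a, b, c) satisfies n·(r - P) = 0,
i.e. ax + by + cz = a·x₀ + b·y₀ + c·z₀.
d = 0·(-2) + 0·5 + 1·4
  = 0 + 0 + 4
  = 4
Equation: z = 4

z = 4


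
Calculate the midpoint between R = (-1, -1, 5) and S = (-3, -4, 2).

M = ((x₁+x₂)/2, (y₁+y₂)/2, (z₁+z₂)/2)
  = ((-1 - 3)/2, (-1 - 4)/2, (5 + 2)/2)
  = (-4/2, -5/2, 7/2)
  = (-2, -2.5, 3.5)

(-2, -2.5, 3.5)


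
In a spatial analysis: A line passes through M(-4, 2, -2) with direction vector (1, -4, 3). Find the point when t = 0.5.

P(t) = M + t·d
  = (-4 + 1·0.5, 2 + (-4)·0.5, -2 + 3·0.5)
  = (-4 + 0.5, 2 - 2, -2 + 1.5)
  = (-3.5, 0, -0.5)

(-3.5, 0, -0.5)


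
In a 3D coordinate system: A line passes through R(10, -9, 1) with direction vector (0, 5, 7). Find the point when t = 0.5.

P(t) = R + t·d
  = (10 + 0·0.5, -9 + 5·0.5, 1 + 7·0.5)
  = (10 + 0, -9 + 2.5, 1 + 3.5)
  = (10, -6.5, 4.5)

(10, -6.5, 4.5)


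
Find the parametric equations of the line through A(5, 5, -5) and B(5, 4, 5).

Direction vector d = B - A = (5 - 5, 4 - 5, 5 + 5) = (0, -1, 10)
Parametric form r = A + t·d:
x = 5, y = 5 - t, z = -5 + 10t

x = 5, y = 5 - t, z = -5 + 10t


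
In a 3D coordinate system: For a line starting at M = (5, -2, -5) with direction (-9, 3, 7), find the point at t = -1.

P(t) = M + t·d
  = (5 + (-9)·(-1), -2 + 3·(-1), -5 + 7·(-1))
  = (5 + 9, -2 - 3, -5 - 7)
  = (14, -5, -12)

(14, -5, -12)


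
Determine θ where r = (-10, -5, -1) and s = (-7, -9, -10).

r·s = (-10)·(-7) + (-5)·(-9) + (-1)·(-10) = 70 + 45 + 10 = 125
|r| = √((-10)² + (-5)² + (-1)²) = √126 ≈ 11.22
|s| = √((-7)² + (-9)² + (-10)²) = √230 ≈ 15.17
cos θ = (r·s)/(|r||s|) = 125/(11.22·15.17) ≈ 0.7343
θ = arccos(0.7343) ≈ 42.75°

42.75°


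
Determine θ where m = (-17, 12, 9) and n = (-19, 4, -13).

m·n = (-17)·(-19) + 12·4 + 9·(-13) = 323 + 48 - 117 = 254
|m| = √((-17)² + 12² + 9²) = √514 ≈ 22.67
|n| = √((-19)² + 4² + (-13)²) = √546 ≈ 23.37
cos θ = (m·n)/(|m||n|) = 254/(22.67·23.37) ≈ 0.4795
θ = arccos(0.4795) ≈ 61.35°

61.35°


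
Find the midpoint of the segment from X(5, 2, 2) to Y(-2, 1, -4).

M = ((x₁+x₂)/2, (y₁+y₂)/2, (z₁+z₂)/2)
  = ((5 - 2)/2, (2 + 1)/2, (2 - 4)/2)
  = (3/2, 3/2, -2/2)
  = (1.5, 1.5, -1)

(1.5, 1.5, -1)


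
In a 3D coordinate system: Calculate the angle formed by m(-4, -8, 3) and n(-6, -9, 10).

m·n = (-4)·(-6) + (-8)·(-9) + 3·10 = 24 + 72 + 30 = 126
|m| = √((-4)² + (-8)² + 3²) = √89 ≈ 9.434
|n| = √((-6)² + (-9)² + 10²) = √217 ≈ 14.73
cos θ = (m·n)/(|m||n|) = 126/(9.434·14.73) ≈ 0.9067
θ = arccos(0.9067) ≈ 24.95°

24.95°


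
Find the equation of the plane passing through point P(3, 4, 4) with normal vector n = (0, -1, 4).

The plane through P with normal n = (a, b, c) satisfies n·(r - P) = 0,
i.e. ax + by + cz = a·x₀ + b·y₀ + c·z₀.
d = 0·3 + (-1)·4 + 4·4
  = 0 - 4 + 16
  = 12
Equation: -y + 4z = 12

-y + 4z = 12


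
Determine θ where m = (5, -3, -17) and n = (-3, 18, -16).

m·n = 5·(-3) + (-3)·18 + (-17)·(-16) = -15 - 54 + 272 = 203
|m| = √(5² + (-3)² + (-17)²) = √323 ≈ 17.97
|n| = √((-3)² + 18² + (-16)²) = √589 ≈ 24.27
cos θ = (m·n)/(|m||n|) = 203/(17.97·24.27) ≈ 0.4654
θ = arccos(0.4654) ≈ 62.26°

62.26°


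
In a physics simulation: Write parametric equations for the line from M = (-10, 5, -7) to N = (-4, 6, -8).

Direction vector d = N - M = (-4 + 10, 6 - 5, -8 + 7) = (6, 1, -1)
Parametric form r = M + t·d:
x = -10 + 6t, y = 5 + t, z = -7 - t

x = -10 + 6t, y = 5 + t, z = -7 - t
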